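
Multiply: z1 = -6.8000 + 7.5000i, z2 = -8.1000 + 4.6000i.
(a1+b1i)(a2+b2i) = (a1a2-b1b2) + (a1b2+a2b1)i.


Real = -6.8*(-8.1) - 7.5*4.6 = 55.08 - 34.5 = 20.58
Imag = -6.8*4.6 - (8.1)*7.5 = -31.28 - (60.75) = -92.03

20.5800 - 92.0300i


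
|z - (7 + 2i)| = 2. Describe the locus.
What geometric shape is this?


|z - z0| = r is a circle with center z0 and radius r.
Center = (7, 2), radius = 2

Circle with center (7, 2) and radius 2


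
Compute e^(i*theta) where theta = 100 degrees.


cos(100°) = -0.1736
sin(100°) = 0.9848

e^(i*100°) = -0.1736 + 0.9848i


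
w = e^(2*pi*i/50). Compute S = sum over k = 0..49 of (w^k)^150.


The roots are w_k = w^k with w = e^(2*pi*i/50), and (w^k)^150 = (w^150)^k.
So S = 1 + u + u^2 + ... + u^(49) with u = w^150.
150 = 3*50 + 0, so 150 is a multiple of 50 and u = (w^50)^3 = 1.
Every one of the 50 terms equals 1: S = 50

S = 50


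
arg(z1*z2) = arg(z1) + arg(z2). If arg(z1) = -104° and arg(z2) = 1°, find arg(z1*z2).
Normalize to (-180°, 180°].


arg(z1*z2) = -104° + 1° = -103°
Normalized to (-180°, 180°]: -103°

-103°


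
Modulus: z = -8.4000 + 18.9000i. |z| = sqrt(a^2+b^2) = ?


|z| = sqrt((-8.4)^2 + 18.9^2) = sqrt(70.56 + 357.21) = sqrt(427.77) = 20.6826

|z| = 20.6826


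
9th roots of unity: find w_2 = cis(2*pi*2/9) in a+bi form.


Angle = 360*2/9 = 80°
a = cos(80°) = 0.1736
b = sin(80°) = 0.9848

0.1736 + 0.9848i


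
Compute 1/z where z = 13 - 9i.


|z|^2 = 169+81 = 250
1/z = (13 + 9i)/250

1/z = 0.0520 + 0.0360i


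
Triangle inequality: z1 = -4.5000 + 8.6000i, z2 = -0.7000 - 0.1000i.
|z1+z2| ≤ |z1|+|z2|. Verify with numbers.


|z1| = sqrt((-4.5)^2 + 8.6^2) = sqrt(94.21) = 9.7062
|z2| = sqrt((-0.7)^2 + (-0.1)^2) = sqrt(0.5) = 0.7071
z1+z2 = -5.2000 + 8.5000i
|z1+z2| = sqrt(99.29) = 9.9644
|z1|+|z2| = 9.7062 + 0.7071 = 10.4133

|z1+z2| = 9.9644 ≤ |z1|+|z2| = 10.4133 (verified)


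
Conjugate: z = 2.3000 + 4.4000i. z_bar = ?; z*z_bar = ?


z_bar = 2.3000 - 4.4000i
z*z_bar = 2.3^2 + 4.4^2 = 5.29 + 19.36 = 24.65

z_bar = 2.3000 - 4.4000i, z*z_bar = 24.65


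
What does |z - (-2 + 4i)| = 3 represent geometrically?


|z - z0| = r is a circle with center z0 and radius r.
Center = (-2, 4), radius = 3

Circle with center (-2, 4) and radius 3


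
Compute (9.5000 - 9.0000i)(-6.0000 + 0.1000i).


Real = 9.5*(-6) - (-9)*0.1 = -57 - (-0.9) = -56.1
Imag = 9.5*0.1 - (6)*(-9) = 0.95 + 54 = 54.95

-56.1000 + 54.9500i


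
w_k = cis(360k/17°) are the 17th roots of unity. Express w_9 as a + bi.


Angle = 360*9/17 = 190.5882°
a = cos(190.5882°) = -0.9830
b = sin(190.5882°) = -0.1837

-0.9830 - 0.1837i


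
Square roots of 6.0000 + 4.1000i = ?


|z| = sqrt(36+16.81) = 7.2670
sqrt((|z|+a)/2) = sqrt((7.2670+6)/2) = sqrt(6.6335) = 2.5756
sqrt((|z|-a)/2) = sqrt((7.2670-6)/2) = sqrt(0.6335) = 0.7959

±(2.5756 + 0.7959i) i.e. 2.5756 + 0.7959i and -2.5756 - 0.7959i


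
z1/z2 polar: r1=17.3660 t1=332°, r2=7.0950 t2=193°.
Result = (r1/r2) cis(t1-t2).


r = 17.3660 / 7.0950 = 2.4476
theta = 332° - 193° = 139° = 139° (mod 360)

2.4476 cis(139°)


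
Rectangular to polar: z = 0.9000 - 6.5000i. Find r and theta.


r = sqrt(0.81+42.25) = sqrt(43.06) = 6.5620
theta = atan2(-6.5, 0.9) = -82.1169 degrees

r = 6.5620, theta = -82.1169 degrees


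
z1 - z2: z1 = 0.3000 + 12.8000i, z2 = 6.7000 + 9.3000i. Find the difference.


Real: 0.3 - 6.7 = -6.4
Imag: 12.8 - 9.3 = 3.5

-6.4000 + 3.5000i


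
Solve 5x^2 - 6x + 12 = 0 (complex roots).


disc = (-6)^2 - 4*5*12 = 36 - 240 = -204
sqrt(|disc|) = sqrt(204) = 14.2829
Real part = 6/(2*5) = 0.6000
Imag part = 14.2829/(2*5) = 1.4283

0.6000 ± 1.4283i


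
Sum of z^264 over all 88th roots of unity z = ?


The roots are w_k = w^k with w = e^(2*pi*i/88), and (w^k)^264 = (w^264)^k.
So S = 1 + u + u^2 + ... + u^(87) with u = w^264.
264 = 3*88 + 0, so 264 is a multiple of 88 and u = (w^88)^3 = 1.
Every one of the 88 terms equals 1: S = 88

S = 88


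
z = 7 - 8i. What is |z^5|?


|z| = sqrt(49+64) = sqrt(113) = 10.6301
|z^5| = |z|^5 = (sqrt(113))^5 = 113^2 * sqrt(113) = 12769*sqrt(113)

|z^5| = 12769*sqrt(113) ≈ 135736.3319


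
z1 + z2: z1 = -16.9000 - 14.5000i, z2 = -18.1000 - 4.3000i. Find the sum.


Real: -16.9 - 18.1 = -35
Imag: -14.5 - 4.3 = -18.8

-35.0000 - 18.8000i


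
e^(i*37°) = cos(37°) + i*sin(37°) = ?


cos(37°) = 0.7986
sin(37°) = 0.6018

e^(i*37°) = 0.7986 + 0.6018i


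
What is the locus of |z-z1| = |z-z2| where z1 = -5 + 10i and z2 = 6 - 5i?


Equal distances means the locus is the perpendicular bisector of z1 and z2.
Midpoint = ((-5+6)/2, (10+(-5))/2) = (0.5000, 2.5000)

Perpendicular bisector through (0.5000, 2.5000)


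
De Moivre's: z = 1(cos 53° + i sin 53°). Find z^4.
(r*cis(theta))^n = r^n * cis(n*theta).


r^4 = 1^4 = 1
n*theta = 4*53° = 212° = 212° (mod 360)
a = 1*cos(212°) = -0.8480
b = 1*sin(212°) = -0.5299

1 cis(212°) = -0.8480 - 0.5299i


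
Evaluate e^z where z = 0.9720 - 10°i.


e^0.9720 = 2.64323
cos(-10°) = 0.9848
sin(-10°) = -0.17365
Real = 2.64323*0.9848 = 2.6031
Imag = 2.64323*(-0.17365) = -0.4590

2.6031 - 0.4590i


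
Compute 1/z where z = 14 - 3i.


|z|^2 = 196+9 = 205
1/z = (14 + 3i)/205

1/z = 0.0683 + 0.0146i


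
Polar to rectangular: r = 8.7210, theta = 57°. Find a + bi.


a = 8.7210*cos(57°) = 8.7210*0.54464 = 4.7498
b = 8.7210*sin(57°) = 8.7210*0.83867 = 7.3140

4.7498 + 7.3140i


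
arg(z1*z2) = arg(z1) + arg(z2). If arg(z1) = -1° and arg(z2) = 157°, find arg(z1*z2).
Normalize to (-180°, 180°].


arg(z1*z2) = -1° + 157° = 156°
Normalized to (-180°, 180°]: 156°

156°


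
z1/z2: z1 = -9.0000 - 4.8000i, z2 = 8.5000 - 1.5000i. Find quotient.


Conjugate of z2 = 8.5000 + 1.5000i
Numerator: (-9.0000 - 4.8000i)(8.5000 + 1.5000i) = -69.3000 - 54.3000i
Denominator: 8.5^2 + (-1.5)^2 = 74.5
Result = (-69.3000 - 54.3000i)/74.5

-0.9302 - 0.7289i


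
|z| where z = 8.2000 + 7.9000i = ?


|z| = sqrt(8.2^2 + 7.9^2) = sqrt(67.24 + 62.41) = sqrt(129.65) = 11.3864

|z| = 11.3864


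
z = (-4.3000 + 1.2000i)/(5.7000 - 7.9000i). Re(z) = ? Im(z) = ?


Multiply by conjugate: (-4.3000 + 1.2000i)(5.7000 + 7.9000i) / (5.7^2 + (-7.9)^2)
Numerator real = -4.3*5.7 + 1.2*(-7.9) = -33.99
Numerator imag = 1.2*5.7 - (-4.3)*(-7.9) = -27.13
Denominator = 94.9
Re(z) = -33.99/94.9 = -0.3582
Im(z) = -27.13/94.9 = -0.2859

Re(z) = -0.3582, Im(z) = -0.2859


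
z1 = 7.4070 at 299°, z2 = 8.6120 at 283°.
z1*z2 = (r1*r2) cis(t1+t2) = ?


r = 7.4070 * 8.6120 = 63.7891
theta = 299° + 283° = 582° = 222° (mod 360)

63.7891 cis(222°)


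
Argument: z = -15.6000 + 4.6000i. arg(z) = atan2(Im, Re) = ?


Re = -15.6, Im = 4.6
arg = atan2(4.6, -15.6) = 163.5707 degrees

arg(z) = 163.5707 degrees


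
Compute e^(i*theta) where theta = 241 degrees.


cos(241°) = -0.4848
sin(241°) = -0.8746

e^(i*241°) = -0.4848 - 0.8746i


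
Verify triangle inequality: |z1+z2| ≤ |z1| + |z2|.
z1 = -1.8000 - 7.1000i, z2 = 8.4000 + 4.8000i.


|z1| = sqrt((-1.8)^2 + (-7.1)^2) = sqrt(53.65) = 7.3246
|z2| = sqrt(8.4^2 + 4.8^2) = sqrt(93.6) = 9.6747
z1+z2 = 6.6000 - 2.3000i
|z1+z2| = sqrt(48.85) = 6.9893
|z1|+|z2| = 7.3246 + 9.6747 = 16.9993

|z1+z2| = 6.9893 ≤ |z1|+|z2| = 16.9993 (verified)


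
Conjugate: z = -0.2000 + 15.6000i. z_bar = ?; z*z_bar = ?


z_bar = -0.2000 - 15.6000i
z*z_bar = (-0.2)^2 + 15.6^2 = 0.04 + 243.36 = 243.4

z_bar = -0.2000 - 15.6000i, z*z_bar = 243.4


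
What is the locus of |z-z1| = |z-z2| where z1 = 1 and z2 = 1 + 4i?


Equal distances means the locus is the perpendicular bisector of z1 and z2.
Midpoint = ((1+1)/2, (0+4)/2) = (1.0000, 2.0000)

Perpendicular bisector through (1.0000, 2.0000)


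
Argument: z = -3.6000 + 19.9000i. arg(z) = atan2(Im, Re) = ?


Re = -3.6, Im = 19.9
arg = atan2(19.9, -3.6) = 100.2542 degrees

arg(z) = 100.2542 degrees


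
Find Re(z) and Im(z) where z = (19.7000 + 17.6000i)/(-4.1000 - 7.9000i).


Multiply by conjugate: (19.7000 + 17.6000i)(-4.1000 + 7.9000i) / ((-4.1)^2 + (-7.9)^2)
Numerator real = 19.7*(-4.1) + 17.6*(-7.9) = -219.81
Numerator imag = 17.6*(-4.1) - 19.7*(-7.9) = 83.47
Denominator = 79.22
Re(z) = -219.81/79.22 = -2.7747
Im(z) = 83.47/79.22 = 1.0536

Re(z) = -2.7747, Im(z) = 1.0536


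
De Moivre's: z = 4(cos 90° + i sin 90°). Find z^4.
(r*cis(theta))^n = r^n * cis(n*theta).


r^4 = 4^4 = 256
n*theta = 4*90° = 360° = 0° (mod 360)
a = 256*cos(0°) = 256.0000
b = 256*sin(0°) = 0

256 cis(0°) = 256.0000 + 0i


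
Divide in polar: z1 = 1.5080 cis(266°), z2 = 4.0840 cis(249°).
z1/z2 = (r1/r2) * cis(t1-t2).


r = 1.5080 / 4.0840 = 0.3692
theta = 266° - 249° = 17° = 17° (mod 360)

0.3692 cis(17°)


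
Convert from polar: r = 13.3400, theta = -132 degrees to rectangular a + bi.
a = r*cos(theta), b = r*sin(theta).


a = 13.3400*cos(-132°) = 13.3400*(-0.66913) = -8.9262
b = 13.3400*sin(-132°) = 13.3400*(-0.743145) = -9.9136

-8.9262 - 9.9136i


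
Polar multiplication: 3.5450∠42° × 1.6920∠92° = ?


r = 3.5450 * 1.6920 = 5.9981
theta = 42° + 92° = 134° = 134° (mod 360)

5.9981 cis(134°)


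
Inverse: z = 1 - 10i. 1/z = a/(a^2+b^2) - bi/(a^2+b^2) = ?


|z|^2 = 1+100 = 101
1/z = (1 + 10i)/101

1/z = 0.0099 + 0.0990i


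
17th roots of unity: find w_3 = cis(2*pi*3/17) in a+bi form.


Angle = 360*3/17 = 63.5294°
a = cos(63.5294°) = 0.4457
b = sin(63.5294°) = 0.8952

0.4457 + 0.8952i


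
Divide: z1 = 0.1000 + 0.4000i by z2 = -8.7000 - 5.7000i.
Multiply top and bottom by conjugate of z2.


Conjugate of z2 = -8.7000 + 5.7000i
Numerator: (0.1000 + 0.4000i)(-8.7000 + 5.7000i) = -3.1500 - 2.9100i
Denominator: (-8.7)^2 + (-5.7)^2 = 108.18
Result = (-3.1500 - 2.9100i)/108.18

-0.0291 - 0.0269i


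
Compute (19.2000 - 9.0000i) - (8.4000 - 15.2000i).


Real: 19.2 - 8.4 = 10.8
Imag: -9 + 15.2 = 6.2

10.8000 + 6.2000i


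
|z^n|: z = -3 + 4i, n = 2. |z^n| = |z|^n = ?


|z| = sqrt(9+16) = sqrt(25) = 5
|z^2| = |z|^2 = 5^2 = 25

|z^2| = 25


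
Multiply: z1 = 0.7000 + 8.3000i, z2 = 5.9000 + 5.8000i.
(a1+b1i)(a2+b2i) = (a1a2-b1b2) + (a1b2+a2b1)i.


Real = 0.7*5.9 - 8.3*5.8 = 4.13 - 48.14 = -44.01
Imag = 0.7*5.8 + 5.9*8.3 = 4.06 + 48.97 = 53.03

-44.0100 + 53.0300i


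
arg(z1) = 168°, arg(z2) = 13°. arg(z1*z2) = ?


arg(z1*z2) = 168° + 13° = 181°
Normalized to (-180°, 180°]: -179°

-179°


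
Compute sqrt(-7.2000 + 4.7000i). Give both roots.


|z| = sqrt(51.84+22.09) = 8.5983
sqrt((|z|+a)/2) = sqrt((8.5983+(-7.2))/2) = sqrt(0.6991) = 0.8361
sqrt((|z|-a)/2) = sqrt((8.5983-(-7.2))/2) = sqrt(7.8991) = 2.8105

±(0.8361 + 2.8105i) i.e. 0.8361 + 2.8105i and -0.8361 - 2.8105i


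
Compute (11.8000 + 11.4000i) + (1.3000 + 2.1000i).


Real: 11.8 + 1.3 = 13.1
Imag: 11.4 + 2.1 = 13.5

13.1000 + 13.5000i


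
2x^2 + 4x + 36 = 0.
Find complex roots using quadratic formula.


disc = 4^2 - 4*2*36 = 16 - 288 = -272
sqrt(|disc|) = sqrt(272) = 16.4924
Real part = -4/(2*2) = -1.0000
Imag part = 16.4924/(2*2) = 4.1231

-1.0000 ± 4.1231i


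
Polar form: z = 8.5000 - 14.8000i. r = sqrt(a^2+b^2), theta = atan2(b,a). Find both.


r = sqrt(72.25+219.04) = sqrt(291.29) = 17.0672
theta = atan2(-14.8, 8.5) = -60.1302 degrees

r = 17.0672, theta = -60.1302 degrees


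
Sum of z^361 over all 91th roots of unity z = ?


The roots are w_k = w^k with w = e^(2*pi*i/91), and (w^k)^361 = (w^361)^k.
So S = 1 + u + u^2 + ... + u^(90) with u = w^361.
361 = 3*91 + 88, so 361 is not a multiple of 91: u = (w^91)^3 * w^88 = w^88 ≠ 1 (w is a primitive 91th root), while u^91 = (w^91)^361 = 1.
Geometric series: S = (1 - u^91)/(1 - u) = (1 - 1)/(1 - u) = 0

S = 0


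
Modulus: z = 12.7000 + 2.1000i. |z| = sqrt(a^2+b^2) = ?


|z| = sqrt(12.7^2 + 2.1^2) = sqrt(161.29 + 4.41) = sqrt(165.7) = 12.8725

|z| = 12.8725


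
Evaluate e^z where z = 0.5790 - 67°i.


e^0.5790 = 1.7843
cos(-67°) = 0.39073
sin(-67°) = -0.9205
Real = 1.7843*0.39073 = 0.6972
Imag = 1.7843*(-0.9205) = -1.6424

0.6972 - 1.6424i


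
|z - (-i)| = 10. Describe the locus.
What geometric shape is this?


|z - z0| = r is a circle with center z0 and radius r.
Center = (0, -1), radius = 10

Circle with center (0, -1) and radius 10


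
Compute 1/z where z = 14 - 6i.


|z|^2 = 196+36 = 232
1/z = (14 + 6i)/232

1/z = 0.0603 + 0.0259i


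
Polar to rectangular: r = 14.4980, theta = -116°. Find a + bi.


a = 14.4980*cos(-116°) = 14.4980*(-0.43837) = -6.3555
b = 14.4980*sin(-116°) = 14.4980*(-0.89879) = -13.0307

-6.3555 - 13.0307i


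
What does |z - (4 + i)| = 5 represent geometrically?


|z - z0| = r is a circle with center z0 and radius r.
Center = (4, 1), radius = 5

Circle with center (4, 1) and radius 5


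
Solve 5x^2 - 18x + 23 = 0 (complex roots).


disc = (-18)^2 - 4*5*23 = 324 - 460 = -136
sqrt(|disc|) = sqrt(136) = 11.6619
Real part = 18/(2*5) = 1.8000
Imag part = 11.6619/(2*5) = 1.1662

1.8000 ± 1.1662i


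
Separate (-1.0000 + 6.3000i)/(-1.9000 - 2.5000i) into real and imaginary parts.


Multiply by conjugate: (-1.0000 + 6.3000i)(-1.9000 + 2.5000i) / ((-1.9)^2 + (-2.5)^2)
Numerator real = -1*(-1.9) + 6.3*(-2.5) = -13.85
Numerator imag = 6.3*(-1.9) - (-1)*(-2.5) = -14.47
Denominator = 9.86
Re(z) = -13.85/9.86 = -1.4047
Im(z) = -14.47/9.86 = -1.4675

Re(z) = -1.4047, Im(z) = -1.4675


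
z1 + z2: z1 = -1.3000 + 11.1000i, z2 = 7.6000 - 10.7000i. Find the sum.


Real: -1.3 + 7.6 = 6.3
Imag: 11.1 - 10.7 = 0.4

6.3000 + 0.4000i


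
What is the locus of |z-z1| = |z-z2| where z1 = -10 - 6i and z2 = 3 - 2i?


Equal distances means the locus is the perpendicular bisector of z1 and z2.
Midpoint = ((-10+3)/2, (-6+(-2))/2) = (-3.5000, -4.0000)

Perpendicular bisector through (-3.5000, -4.0000)


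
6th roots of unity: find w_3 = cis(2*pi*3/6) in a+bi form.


Angle = 360*3/6 = 180°
a = cos(180°) = -1.0000
b = sin(180°) = 0

-1.0000 + 0i


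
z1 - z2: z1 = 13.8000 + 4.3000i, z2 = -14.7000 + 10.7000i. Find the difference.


Real: 13.8 + 14.7 = 28.5
Imag: 4.3 - 10.7 = -6.4

28.5000 - 6.4000i


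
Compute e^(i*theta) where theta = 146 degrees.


cos(146°) = -0.8290
sin(146°) = 0.5592

e^(i*146°) = -0.8290 + 0.5592i


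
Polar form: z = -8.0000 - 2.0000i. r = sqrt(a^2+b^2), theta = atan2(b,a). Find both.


r = sqrt(64+4) = sqrt(68) = 8.2462
theta = atan2(-2, -8) = -165.9638 degrees

r = 8.2462, theta = -165.9638 degrees


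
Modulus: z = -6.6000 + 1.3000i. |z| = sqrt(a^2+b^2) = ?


|z| = sqrt((-6.6)^2 + 1.3^2) = sqrt(43.56 + 1.69) = sqrt(45.25) = 6.7268

|z| = 6.7268


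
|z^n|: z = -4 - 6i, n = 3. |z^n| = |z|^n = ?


|z| = sqrt(16+36) = sqrt(52) = 7.2111
|z^3| = |z|^3 = (sqrt(52))^3 = 52*sqrt(52)

|z^3| = 52*sqrt(52) ≈ 374.9773


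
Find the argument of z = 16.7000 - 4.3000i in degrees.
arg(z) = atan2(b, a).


Re = 16.7, Im = -4.3
arg = atan2(-4.3, 16.7) = -14.4392 degrees

arg(z) = -14.4392 degrees


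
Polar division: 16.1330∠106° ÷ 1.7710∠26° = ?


r = 16.1330 / 1.7710 = 9.1095
theta = 106° - 26° = 80° = 80° (mod 360)

9.1095 cis(80°)


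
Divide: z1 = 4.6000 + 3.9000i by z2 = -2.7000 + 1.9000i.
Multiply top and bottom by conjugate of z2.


Conjugate of z2 = -2.7000 - 1.9000i
Numerator: (4.6000 + 3.9000i)(-2.7000 - 1.9000i) = -5.0100 - 19.2700i
Denominator: (-2.7)^2 + 1.9^2 = 10.9
Result = (-5.0100 - 19.2700i)/10.9

-0.4596 - 1.7679i


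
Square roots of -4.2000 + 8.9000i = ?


|z| = sqrt(17.64+79.21) = 9.8412
sqrt((|z|+a)/2) = sqrt((9.8412+(-4.2))/2) = sqrt(2.8206) = 1.6795
sqrt((|z|-a)/2) = sqrt((9.8412-(-4.2))/2) = sqrt(7.0206) = 2.6496

±(1.6795 + 2.6496i) i.e. 1.6795 + 2.6496i and -1.6795 - 2.6496i


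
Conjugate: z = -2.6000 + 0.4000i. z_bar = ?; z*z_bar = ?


z_bar = -2.6000 - 0.4000i
z*z_bar = (-2.6)^2 + 0.4^2 = 6.76 + 0.16 = 6.92

z_bar = -2.6000 - 0.4000i, z*z_bar = 6.92


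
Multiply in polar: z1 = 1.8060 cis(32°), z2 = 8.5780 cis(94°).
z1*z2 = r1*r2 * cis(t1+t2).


r = 1.8060 * 8.5780 = 15.4919
theta = 32° + 94° = 126° = 126° (mod 360)

15.4919 cis(126°)


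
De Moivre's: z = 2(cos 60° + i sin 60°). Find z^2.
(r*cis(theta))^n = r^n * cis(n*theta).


r^2 = 2^2 = 4
n*theta = 2*60° = 120° = 120° (mod 360)
a = 4*cos(120°) = -2.0000
b = 4*sin(120°) = 3.4641

4 cis(120°) = -2.0000 + 3.4641i


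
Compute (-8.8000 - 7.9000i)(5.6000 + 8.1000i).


Real = -8.8*5.6 - (-7.9)*8.1 = -49.28 - (-63.99) = 14.71
Imag = -8.8*8.1 + 5.6*(-7.9) = -71.28 - (44.24) = -115.52

14.7100 - 115.5200i


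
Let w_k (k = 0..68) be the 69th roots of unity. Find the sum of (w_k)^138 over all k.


The roots are w_k = w^k with w = e^(2*pi*i/69), and (w^k)^138 = (w^138)^k.
So S = 1 + u + u^2 + ... + u^(68) with u = w^138.
138 = 2*69 + 0, so 138 is a multiple of 69 and u = (w^69)^2 = 1.
Every one of the 69 terms equals 1: S = 69

S = 69


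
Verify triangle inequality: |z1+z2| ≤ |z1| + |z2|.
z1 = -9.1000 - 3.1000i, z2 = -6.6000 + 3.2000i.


|z1| = sqrt((-9.1)^2 + (-3.1)^2) = sqrt(92.42) = 9.6135
|z2| = sqrt((-6.6)^2 + 3.2^2) = sqrt(53.8) = 7.3348
z1+z2 = -15.7000 + 0.1000i
|z1+z2| = sqrt(246.5) = 15.7003
|z1|+|z2| = 9.6135 + 7.3348 = 16.9483

|z1+z2| = 15.7003 ≤ |z1|+|z2| = 16.9483 (verified)


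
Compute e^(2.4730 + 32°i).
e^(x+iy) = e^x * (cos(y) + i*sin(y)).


e^2.4730 = 11.85797
cos(32°) = 0.848048
sin(32°) = 0.52992
Real = 11.85797*0.848048 = 10.0561
Imag = 11.85797*0.52992 = 6.2838

10.0561 + 6.2838i


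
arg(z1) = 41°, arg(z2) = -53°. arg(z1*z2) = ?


arg(z1*z2) = 41° - 53° = -12°
Normalized to (-180°, 180°]: -12°

-12°


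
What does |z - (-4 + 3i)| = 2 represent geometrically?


|z - z0| = r is a circle with center z0 and radius r.
Center = (-4, 3), radius = 2

Circle with center (-4, 3) and radius 2


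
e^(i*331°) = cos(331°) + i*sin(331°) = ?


cos(331°) = 0.8746
sin(331°) = -0.4848

e^(i*331°) = 0.8746 - 0.4848i


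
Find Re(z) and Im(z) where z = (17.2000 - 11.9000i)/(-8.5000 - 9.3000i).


Multiply by conjugate: (17.2000 - 11.9000i)(-8.5000 + 9.3000i) / ((-8.5)^2 + (-9.3)^2)
Numerator real = 17.2*(-8.5) - (11.9)*(-9.3) = -35.53
Numerator imag = -11.9*(-8.5) - 17.2*(-9.3) = 261.11
Denominator = 158.74
Re(z) = -35.53/158.74 = -0.2238
Im(z) = 261.11/158.74 = 1.6449

Re(z) = -0.2238, Im(z) = 1.6449


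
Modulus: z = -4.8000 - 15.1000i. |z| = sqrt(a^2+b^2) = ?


|z| = sqrt((-4.8)^2 + (-15.1)^2) = sqrt(23.04 + 228.01) = sqrt(251.05) = 15.8446

|z| = 15.8446


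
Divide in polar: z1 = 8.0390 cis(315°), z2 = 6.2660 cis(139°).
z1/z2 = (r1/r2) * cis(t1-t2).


r = 8.0390 / 6.2660 = 1.2830
theta = 315° - 139° = 176° = 176° (mod 360)

1.2830 cis(176°)


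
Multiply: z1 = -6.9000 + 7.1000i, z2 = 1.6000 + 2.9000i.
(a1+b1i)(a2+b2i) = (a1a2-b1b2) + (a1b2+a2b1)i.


Real = -6.9*1.6 - 7.1*2.9 = -11.04 - 20.59 = -31.63
Imag = -6.9*2.9 + 1.6*7.1 = -20.01 + 11.36 = -8.65

-31.6300 - 8.6500i


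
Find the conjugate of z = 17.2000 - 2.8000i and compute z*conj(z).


z_bar = 17.2000 + 2.8000i
z*z_bar = 17.2^2 + (-2.8)^2 = 295.84 + 7.84 = 303.68

z_bar = 17.2000 + 2.8000i, z*z_bar = 303.68


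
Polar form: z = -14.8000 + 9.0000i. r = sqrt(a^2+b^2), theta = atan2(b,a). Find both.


r = sqrt(219.04+81) = sqrt(300.04) = 17.3217
theta = atan2(9, -14.8) = 148.6959 degrees

r = 17.3217, theta = 148.6959 degrees


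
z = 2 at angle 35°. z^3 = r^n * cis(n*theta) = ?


r^3 = 2^3 = 8
n*theta = 3*35° = 105° = 105° (mod 360)
a = 8*cos(105°) = -2.0706
b = 8*sin(105°) = 7.7274

8 cis(105°) = -2.0706 + 7.7274i


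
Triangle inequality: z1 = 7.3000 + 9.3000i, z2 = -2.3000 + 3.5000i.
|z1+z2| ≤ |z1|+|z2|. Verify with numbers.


|z1| = sqrt(7.3^2 + 9.3^2) = sqrt(139.78) = 11.8229
|z2| = sqrt((-2.3)^2 + 3.5^2) = sqrt(17.54) = 4.1881
z1+z2 = 5.0000 + 12.8000i
|z1+z2| = sqrt(188.84) = 13.7419
|z1|+|z2| = 11.8229 + 4.1881 = 16.0110

|z1+z2| = 13.7419 ≤ |z1|+|z2| = 16.0110 (verified)


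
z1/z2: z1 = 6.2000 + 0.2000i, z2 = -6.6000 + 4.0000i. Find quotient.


Conjugate of z2 = -6.6000 - 4.0000i
Numerator: (6.2000 + 0.2000i)(-6.6000 - 4.0000i) = -40.1200 - 26.1200i
Denominator: (-6.6)^2 + 4^2 = 59.56
Result = (-40.1200 - 26.1200i)/59.56

-0.6736 - 0.4385i


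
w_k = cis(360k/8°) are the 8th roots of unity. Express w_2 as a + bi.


Angle = 360*2/8 = 90°
a = cos(90°) = 0
b = sin(90°) = 1.0000

0 + 1.0000i


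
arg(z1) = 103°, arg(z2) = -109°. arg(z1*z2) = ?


arg(z1*z2) = 103° - 109° = -6°
Normalized to (-180°, 180°]: -6°

-6°


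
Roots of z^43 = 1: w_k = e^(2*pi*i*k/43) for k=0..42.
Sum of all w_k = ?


The sum of all 43th roots of unity is 0.
Geometric series: (1 - w^43)/(1 - w) = (1-1)/(1-w) = 0 since w^43 = 1, w ≠ 1.
Alternatively: coefficient of z^42 in z^43 - 1 is 0.

0


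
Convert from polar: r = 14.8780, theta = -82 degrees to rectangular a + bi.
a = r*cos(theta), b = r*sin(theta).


a = 14.8780*cos(-82°) = 14.8780*0.13917 = 2.0706
b = 14.8780*sin(-82°) = 14.8780*(-0.99027) = -14.7332

2.0706 - 14.7332i


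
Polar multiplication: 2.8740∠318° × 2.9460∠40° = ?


r = 2.8740 * 2.9460 = 8.4668
theta = 318° + 40° = 358° = 358° (mod 360)

8.4668 cis(358°)


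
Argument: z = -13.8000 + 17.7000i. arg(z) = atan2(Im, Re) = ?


Re = -13.8, Im = 17.7
arg = atan2(17.7, -13.8) = 127.9422 degrees

arg(z) = 127.9422 degrees


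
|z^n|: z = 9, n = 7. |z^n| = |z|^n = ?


|z| = sqrt(81+0) = sqrt(81) = 9
|z^7| = |z|^7 = 9^7 = 4782969

|z^7| = 4782969


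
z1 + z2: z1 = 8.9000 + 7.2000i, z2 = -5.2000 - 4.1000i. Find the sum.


Real: 8.9 - 5.2 = 3.7
Imag: 7.2 - 4.1 = 3.1

3.7000 + 3.1000i


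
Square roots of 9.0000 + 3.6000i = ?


|z| = sqrt(81+12.96) = 9.6933
sqrt((|z|+a)/2) = sqrt((9.6933+9)/2) = sqrt(9.3466) = 3.0572
sqrt((|z|-a)/2) = sqrt((9.6933-9)/2) = sqrt(0.3466) = 0.5888

±(3.0572 + 0.5888i) i.e. 3.0572 + 0.5888i and -3.0572 - 0.5888i


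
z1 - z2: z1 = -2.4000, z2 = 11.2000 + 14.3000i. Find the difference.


Real: -2.4 - 11.2 = -13.6
Imag: 0 - 14.3 = -14.3

-13.6000 - 14.3000i


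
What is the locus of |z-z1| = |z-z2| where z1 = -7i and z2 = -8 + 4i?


Equal distances means the locus is the perpendicular bisector of z1 and z2.
Midpoint = ((0+(-8))/2, (-7+4)/2) = (-4.0000, -1.5000)

Perpendicular bisector through (-4.0000, -1.5000)


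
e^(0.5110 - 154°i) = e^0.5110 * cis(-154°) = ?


e^0.5110 = 1.66696
cos(-154°) = -0.8988
sin(-154°) = -0.43837
Real = 1.66696*(-0.8988) = -1.4983
Imag = 1.66696*(-0.43837) = -0.7307

-1.4983 - 0.7307i


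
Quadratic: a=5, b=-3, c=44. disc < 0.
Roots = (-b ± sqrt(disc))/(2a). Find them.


disc = (-3)^2 - 4*5*44 = 9 - 880 = -871
sqrt(|disc|) = sqrt(871) = 29.5127
Real part = 3/(2*5) = 0.3000
Imag part = 29.5127/(2*5) = 2.9513

0.3000 ± 2.9513i


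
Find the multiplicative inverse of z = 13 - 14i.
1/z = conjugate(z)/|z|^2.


|z|^2 = 169+196 = 365
1/z = (13 + 14i)/365

1/z = 0.0356 + 0.0384i


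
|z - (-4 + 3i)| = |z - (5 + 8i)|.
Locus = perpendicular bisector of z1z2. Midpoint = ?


Equal distances means the locus is the perpendicular bisector of z1 and z2.
Midpoint = ((-4+5)/2, (3+8)/2) = (0.5000, 5.5000)

Perpendicular bisector through (0.5000, 5.5000)


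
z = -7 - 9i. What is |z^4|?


|z| = sqrt(49+81) = sqrt(130) = 11.4018
|z^4| = |z|^4 = (sqrt(130))^4 = 130^2 = 16900

|z^4| = 16900


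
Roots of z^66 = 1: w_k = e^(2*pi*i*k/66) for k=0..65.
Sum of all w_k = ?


The sum of all 66th roots of unity is 0.
Geometric series: (1 - w^66)/(1 - w) = (1-1)/(1-w) = 0 since w^66 = 1, w ≠ 1.
Alternatively: coefficient of z^65 in z^66 - 1 is 0.

0


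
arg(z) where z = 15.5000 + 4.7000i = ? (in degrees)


Re = 15.5, Im = 4.7
arg = atan2(4.7, 15.5) = 16.8687 degrees

arg(z) = 16.8687 degrees


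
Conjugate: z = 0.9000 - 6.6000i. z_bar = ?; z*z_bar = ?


z_bar = 0.9000 + 6.6000i
z*z_bar = 0.9^2 + (-6.6)^2 = 0.81 + 43.56 = 44.37

z_bar = 0.9000 + 6.6000i, z*z_bar = 44.37


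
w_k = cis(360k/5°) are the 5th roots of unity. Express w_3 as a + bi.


Angle = 360*3/5 = 216°
a = cos(216°) = -0.8090
b = sin(216°) = -0.5878

-0.8090 - 0.5878i


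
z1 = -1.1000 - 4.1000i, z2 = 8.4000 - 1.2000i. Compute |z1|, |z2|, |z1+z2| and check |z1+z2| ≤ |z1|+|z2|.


|z1| = sqrt((-1.1)^2 + (-4.1)^2) = sqrt(18.02) = 4.2450
|z2| = sqrt(8.4^2 + (-1.2)^2) = sqrt(72) = 8.4853
z1+z2 = 7.3000 - 5.3000i
|z1+z2| = sqrt(81.38) = 9.0211
|z1|+|z2| = 4.2450 + 8.4853 = 12.7303

|z1+z2| = 9.0211 ≤ |z1|+|z2| = 12.7303 (verified)


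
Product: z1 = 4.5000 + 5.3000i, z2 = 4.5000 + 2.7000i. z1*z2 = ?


Real = 4.5*4.5 - 5.3*2.7 = 20.25 - 14.31 = 5.94
Imag = 4.5*2.7 + 4.5*5.3 = 12.15 + 23.85 = 36

5.9400 + 36.0000i


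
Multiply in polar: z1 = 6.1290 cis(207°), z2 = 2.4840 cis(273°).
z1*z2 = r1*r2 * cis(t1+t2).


r = 6.1290 * 2.4840 = 15.2244
theta = 207° + 273° = 480° = 120° (mod 360)

15.2244 cis(120°)


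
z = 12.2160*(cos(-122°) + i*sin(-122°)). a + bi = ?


a = 12.2160*cos(-122°) = 12.2160*(-0.52992) = -6.4735
b = 12.2160*sin(-122°) = 12.2160*(-0.84805) = -10.3598

-6.4735 - 10.3598i


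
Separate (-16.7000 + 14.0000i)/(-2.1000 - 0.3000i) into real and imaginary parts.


Multiply by conjugate: (-16.7000 + 14.0000i)(-2.1000 + 0.3000i) / ((-2.1)^2 + (-0.3)^2)
Numerator real = -16.7*(-2.1) + 14*(-0.3) = 30.87
Numerator imag = 14*(-2.1) - (-16.7)*(-0.3) = -34.41
Denominator = 4.5
Re(z) = 30.87/4.5 = 6.8600
Im(z) = -34.41/4.5 = -7.6467

Re(z) = 6.8600, Im(z) = -7.6467


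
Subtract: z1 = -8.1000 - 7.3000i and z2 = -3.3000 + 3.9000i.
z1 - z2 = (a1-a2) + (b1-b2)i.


Real: -8.1 + 3.3 = -4.8
Imag: -7.3 - 3.9 = -11.2

-4.8000 - 11.2000i


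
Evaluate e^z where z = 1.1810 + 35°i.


e^1.1810 = 3.2576
cos(35°) = 0.81915
sin(35°) = 0.57358
Real = 3.2576*0.81915 = 2.6685
Imag = 3.2576*0.57358 = 1.8685

2.6685 + 1.8685i


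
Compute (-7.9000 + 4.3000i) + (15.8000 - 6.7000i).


Real: -7.9 + 15.8 = 7.9
Imag: 4.3 - 6.7 = -2.4

7.9000 - 2.4000i


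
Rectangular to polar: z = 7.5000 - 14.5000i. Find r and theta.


r = sqrt(56.25+210.25) = sqrt(266.5) = 16.3248
theta = atan2(-14.5, 7.5) = -62.6501 degrees

r = 16.3248, theta = -62.6501 degrees


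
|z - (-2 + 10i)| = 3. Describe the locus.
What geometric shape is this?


|z - z0| = r is a circle with center z0 and radius r.
Center = (-2, 10), radius = 3

Circle with center (-2, 10) and radius 3


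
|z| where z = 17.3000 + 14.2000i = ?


|z| = sqrt(17.3^2 + 14.2^2) = sqrt(299.29 + 201.64) = sqrt(500.93) = 22.3815

|z| = 22.3815


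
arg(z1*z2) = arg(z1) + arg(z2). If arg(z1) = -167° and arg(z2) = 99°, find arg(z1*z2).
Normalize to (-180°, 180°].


arg(z1*z2) = -167° + 99° = -68°
Normalized to (-180°, 180°]: -68°

-68°


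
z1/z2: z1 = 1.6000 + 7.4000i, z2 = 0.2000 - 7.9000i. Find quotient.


Conjugate of z2 = 0.2000 + 7.9000i
Numerator: (1.6000 + 7.4000i)(0.2000 + 7.9000i) = -58.1400 + 14.1200i
Denominator: 0.2^2 + (-7.9)^2 = 62.45
Result = (-58.1400 + 14.1200i)/62.45

-0.9310 + 0.2261i


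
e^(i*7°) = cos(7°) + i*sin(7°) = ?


cos(7°) = 0.9925
sin(7°) = 0.1219

e^(i*7°) = 0.9925 + 0.1219i


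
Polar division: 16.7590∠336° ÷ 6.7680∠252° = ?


r = 16.7590 / 6.7680 = 2.4762
theta = 336° - 252° = 84° = 84° (mod 360)

2.4762 cis(84°)


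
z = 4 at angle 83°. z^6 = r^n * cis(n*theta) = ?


r^6 = 4^6 = 4096
n*theta = 6*83° = 498° = 138° (mod 360)
a = 4096*cos(138°) = -3043.9212
b = 4096*sin(138°) = 2740.7590

4096 cis(138°) = -3043.9212 + 2740.7590i


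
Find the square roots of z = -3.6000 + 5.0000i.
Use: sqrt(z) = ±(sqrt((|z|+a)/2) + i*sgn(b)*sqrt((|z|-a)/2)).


|z| = sqrt(12.96+25) = 6.1612
sqrt((|z|+a)/2) = sqrt((6.1612+(-3.6))/2) = sqrt(1.2806) = 1.1316
sqrt((|z|-a)/2) = sqrt((6.1612-(-3.6))/2) = sqrt(4.8806) = 2.2092

±(1.1316 + 2.2092i) i.e. 1.1316 + 2.2092i and -1.1316 - 2.2092i


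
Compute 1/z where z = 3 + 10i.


|z|^2 = 9+100 = 109
1/z = (3 - 10i)/109

1/z = 0.0275 - 0.0917i


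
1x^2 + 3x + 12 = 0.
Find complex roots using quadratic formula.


disc = 3^2 - 4*1*12 = 9 - 48 = -39
sqrt(|disc|) = sqrt(39) = 6.2450
Real part = -3/(2*1) = -1.5000
Imag part = 6.2450/(2*1) = 3.1225

-1.5000 ± 3.1225i


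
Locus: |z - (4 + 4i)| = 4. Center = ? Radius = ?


|z - z0| = r is a circle with center z0 and radius r.
Center = (4, 4), radius = 4

Circle with center (4, 4) and radius 4


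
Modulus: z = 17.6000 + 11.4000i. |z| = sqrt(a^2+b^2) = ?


|z| = sqrt(17.6^2 + 11.4^2) = sqrt(309.76 + 129.96) = sqrt(439.72) = 20.9695

|z| = 20.9695


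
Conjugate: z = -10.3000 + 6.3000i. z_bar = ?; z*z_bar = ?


z_bar = -10.3000 - 6.3000i
z*z_bar = (-10.3)^2 + 6.3^2 = 106.09 + 39.69 = 145.78

z_bar = -10.3000 - 6.3000i, z*z_bar = 145.78


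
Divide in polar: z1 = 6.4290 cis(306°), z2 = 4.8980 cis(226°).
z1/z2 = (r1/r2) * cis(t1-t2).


r = 6.4290 / 4.8980 = 1.3126
theta = 306° - 226° = 80° = 80° (mod 360)

1.3126 cis(80°)


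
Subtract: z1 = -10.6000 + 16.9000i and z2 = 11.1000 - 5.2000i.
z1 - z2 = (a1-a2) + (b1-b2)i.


Real: -10.6 - 11.1 = -21.7
Imag: 16.9 + 5.2 = 22.1

-21.7000 + 22.1000i


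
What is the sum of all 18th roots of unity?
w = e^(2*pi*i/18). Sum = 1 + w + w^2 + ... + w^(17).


The sum of all 18th roots of unity is 0.
Geometric series: (1 - w^18)/(1 - w) = (1-1)/(1-w) = 0 since w^18 = 1, w ≠ 1.
Alternatively: coefficient of z^17 in z^18 - 1 is 0.

0


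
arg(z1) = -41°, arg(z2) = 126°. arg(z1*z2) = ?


arg(z1*z2) = -41° + 126° = 85°
Normalized to (-180°, 180°]: 85°

85°


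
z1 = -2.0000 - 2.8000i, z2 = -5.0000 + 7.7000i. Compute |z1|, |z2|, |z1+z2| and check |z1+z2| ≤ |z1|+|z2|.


|z1| = sqrt((-2)^2 + (-2.8)^2) = sqrt(11.84) = 3.4409
|z2| = sqrt((-5)^2 + 7.7^2) = sqrt(84.29) = 9.1810
z1+z2 = -7.0000 + 4.9000i
|z1+z2| = sqrt(73.01) = 8.5446
|z1|+|z2| = 3.4409 + 9.1810 = 12.6219

|z1+z2| = 8.5446 ≤ |z1|+|z2| = 12.6219 (verified)


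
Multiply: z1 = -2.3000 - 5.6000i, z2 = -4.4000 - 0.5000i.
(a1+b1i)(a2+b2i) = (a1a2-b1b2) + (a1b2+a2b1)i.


Real = -2.3*(-4.4) - (-5.6)*(-0.5) = 10.12 - 2.8 = 7.32
Imag = -2.3*(-0.5) - (4.4)*(-5.6) = 1.15 + 24.64 = 25.79

7.3200 + 25.7900i


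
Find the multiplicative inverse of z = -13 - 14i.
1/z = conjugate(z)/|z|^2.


|z|^2 = 169+196 = 365
1/z = (-13 + 14i)/365

1/z = -0.0356 + 0.0384i


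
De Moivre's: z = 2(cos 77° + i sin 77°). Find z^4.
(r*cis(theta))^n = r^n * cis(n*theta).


r^4 = 2^4 = 16
n*theta = 4*77° = 308° = 308° (mod 360)
a = 16*cos(308°) = 9.8506
b = 16*sin(308°) = -12.6082

16 cis(308°) = 9.8506 - 12.6082i


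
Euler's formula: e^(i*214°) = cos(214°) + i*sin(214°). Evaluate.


cos(214°) = -0.8290
sin(214°) = -0.5592

e^(i*214°) = -0.8290 - 0.5592i


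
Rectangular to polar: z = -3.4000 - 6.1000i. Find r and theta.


r = sqrt(11.56+37.21) = sqrt(48.77) = 6.9836
theta = atan2(-6.1, -3.4) = -119.1343 degrees

r = 6.9836, theta = -119.1343 degrees


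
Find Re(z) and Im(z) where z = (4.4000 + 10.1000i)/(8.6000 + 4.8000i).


Multiply by conjugate: (4.4000 + 10.1000i)(8.6000 - 4.8000i) / (8.6^2 + 4.8^2)
Numerator real = 4.4*8.6 + 10.1*4.8 = 86.32
Numerator imag = 10.1*8.6 - 4.4*4.8 = 65.74
Denominator = 97
Re(z) = 86.32/97 = 0.8899
Im(z) = 65.74/97 = 0.6777

Re(z) = 0.8899, Im(z) = 0.6777


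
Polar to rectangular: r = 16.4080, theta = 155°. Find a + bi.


a = 16.4080*cos(155°) = 16.4080*(-0.90631) = -14.8707
b = 16.4080*sin(155°) = 16.4080*0.42262 = 6.9343

-14.8707 + 6.9343i


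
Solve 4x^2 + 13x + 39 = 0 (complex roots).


disc = 13^2 - 4*4*39 = 169 - 624 = -455
sqrt(|disc|) = sqrt(455) = 21.3307
Real part = -13/(2*4) = -1.6250
Imag part = 21.3307/(2*4) = 2.6663

-1.6250 ± 2.6663i


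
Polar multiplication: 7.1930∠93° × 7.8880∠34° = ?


r = 7.1930 * 7.8880 = 56.7384
theta = 93° + 34° = 127° = 127° (mod 360)

56.7384 cis(127°)


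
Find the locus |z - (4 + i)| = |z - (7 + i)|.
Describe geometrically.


Equal distances means the locus is the perpendicular bisector of z1 and z2.
Midpoint = ((4+7)/2, (1+1)/2) = (5.5000, 1.0000)

Perpendicular bisector through (5.5000, 1.0000)


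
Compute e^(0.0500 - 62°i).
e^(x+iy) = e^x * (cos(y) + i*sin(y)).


e^0.0500 = 1.05127
cos(-62°) = 0.46947
sin(-62°) = -0.8829
Real = 1.05127*0.46947 = 0.4935
Imag = 1.05127*(-0.8829) = -0.9282

0.4935 - 0.9282i


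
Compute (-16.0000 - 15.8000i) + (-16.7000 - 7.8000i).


Real: -16 - 16.7 = -32.7
Imag: -15.8 - 7.8 = -23.6

-32.7000 - 23.6000i


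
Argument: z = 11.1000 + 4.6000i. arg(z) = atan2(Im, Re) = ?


Re = 11.1, Im = 4.6
arg = atan2(4.6, 11.1) = 22.5098 degrees

arg(z) = 22.5098 degrees


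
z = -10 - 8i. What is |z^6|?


|z| = sqrt(100+64) = sqrt(164) = 12.8062
|z^6| = |z|^6 = (sqrt(164))^6 = 164^3 = 4410944

|z^6| = 4410944


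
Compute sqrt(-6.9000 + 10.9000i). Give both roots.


|z| = sqrt(47.61+118.81) = 12.9004
sqrt((|z|+a)/2) = sqrt((12.9004+(-6.9))/2) = sqrt(3.0002) = 1.7321
sqrt((|z|-a)/2) = sqrt((12.9004-(-6.9))/2) = sqrt(9.9002) = 3.1465

±(1.7321 + 3.1465i) i.e. 1.7321 + 3.1465i and -1.7321 - 3.1465i


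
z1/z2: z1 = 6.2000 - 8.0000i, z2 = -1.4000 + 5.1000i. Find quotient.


Conjugate of z2 = -1.4000 - 5.1000i
Numerator: (6.2000 - 8.0000i)(-1.4000 - 5.1000i) = -49.4800 - 20.4200i
Denominator: (-1.4)^2 + 5.1^2 = 27.97
Result = (-49.4800 - 20.4200i)/27.97

-1.7690 - 0.7301i


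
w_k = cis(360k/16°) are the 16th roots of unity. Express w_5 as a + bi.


Angle = 360*5/16 = 112.5°
a = cos(112.5°) = -0.3827
b = sin(112.5°) = 0.9239

-0.3827 + 0.9239i


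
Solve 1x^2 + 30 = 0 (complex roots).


disc = 0^2 - 4*1*30 = 0 - 120 = -120
sqrt(|disc|) = sqrt(120) = 10.9545
Real part = 0/(2*1) = 0
Imag part = 10.9545/(2*1) = 5.4772

0 ± 5.4772i


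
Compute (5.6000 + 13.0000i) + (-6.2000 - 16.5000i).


Real: 5.6 - 6.2 = -0.6
Imag: 13 - 16.5 = -3.5

-0.6000 - 3.5000i


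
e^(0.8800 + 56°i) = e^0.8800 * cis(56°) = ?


e^0.8800 = 2.4109
cos(56°) = 0.5592
sin(56°) = 0.82904
Real = 2.4109*0.5592 = 1.3482
Imag = 2.4109*0.82904 = 1.9987

1.3482 + 1.9987i


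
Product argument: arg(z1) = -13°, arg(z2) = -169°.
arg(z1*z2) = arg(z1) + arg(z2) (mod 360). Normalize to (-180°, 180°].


arg(z1*z2) = -13° - 169° = -182°
Normalized to (-180°, 180°]: 178°

178°


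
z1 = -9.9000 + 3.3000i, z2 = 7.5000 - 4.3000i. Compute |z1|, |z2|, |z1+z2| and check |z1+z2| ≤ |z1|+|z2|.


|z1| = sqrt((-9.9)^2 + 3.3^2) = sqrt(108.9) = 10.4355
|z2| = sqrt(7.5^2 + (-4.3)^2) = sqrt(74.74) = 8.6452
z1+z2 = -2.4000 - i
|z1+z2| = sqrt(6.76) = 2.6000
|z1|+|z2| = 10.4355 + 8.6452 = 19.0807

|z1+z2| = 2.6000 ≤ |z1|+|z2| = 19.0807 (verified)


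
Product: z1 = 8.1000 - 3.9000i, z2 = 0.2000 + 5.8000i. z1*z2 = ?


Real = 8.1*0.2 - (-3.9)*5.8 = 1.62 - (-22.62) = 24.24
Imag = 8.1*5.8 + 0.2*(-3.9) = 46.98 - (0.78) = 46.2

24.2400 + 46.2000i


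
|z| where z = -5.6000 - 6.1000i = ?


|z| = sqrt((-5.6)^2 + (-6.1)^2) = sqrt(31.36 + 37.21) = sqrt(68.57) = 8.2807

|z| = 8.2807


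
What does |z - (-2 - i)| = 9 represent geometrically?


|z - z0| = r is a circle with center z0 and radius r.
Center = (-2, -1), radius = 9

Circle with center (-2, -1) and radius 9


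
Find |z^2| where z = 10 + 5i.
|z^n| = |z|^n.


|z| = sqrt(100+25) = sqrt(125) = 11.1803
|z^2| = |z|^2 = (sqrt(125))^2 = 125

|z^2| = 125


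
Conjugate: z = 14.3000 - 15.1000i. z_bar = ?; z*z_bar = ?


z_bar = 14.3000 + 15.1000i
z*z_bar = 14.3^2 + (-15.1)^2 = 204.49 + 228.01 = 432.5

z_bar = 14.3000 + 15.1000i, z*z_bar = 432.5


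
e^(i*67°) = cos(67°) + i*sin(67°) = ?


cos(67°) = 0.3907
sin(67°) = 0.9205

e^(i*67°) = 0.3907 + 0.9205i


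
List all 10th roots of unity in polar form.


The 10th roots of unity are cis(360k/10°) for k=0..9
Angle step = 360/10 = 36°
Primitive root: cis(36°)
Primitive root = 0.8090 + 0.5878i

10 roots at angles: 0°, 36°, 72°, 108°, 144°, 180°, 216°, 252°, 288°, 324°


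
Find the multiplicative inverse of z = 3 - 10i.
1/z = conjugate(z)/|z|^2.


|z|^2 = 9+100 = 109
1/z = (3 + 10i)/109

1/z = 0.0275 + 0.0917i


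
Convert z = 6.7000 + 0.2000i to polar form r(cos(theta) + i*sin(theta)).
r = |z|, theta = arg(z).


r = sqrt(44.89+0.04) = sqrt(44.93) = 6.7030
theta = atan2(0.2, 6.7) = 1.7098 degrees

r = 6.7030, theta = 1.7098 degrees


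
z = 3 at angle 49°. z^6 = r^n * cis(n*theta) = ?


r^6 = 3^6 = 729
n*theta = 6*49° = 294° = 294° (mod 360)
a = 729*cos(294°) = 296.5110
b = 729*sin(294°) = -665.9746

729 cis(294°) = 296.5110 - 665.9746i


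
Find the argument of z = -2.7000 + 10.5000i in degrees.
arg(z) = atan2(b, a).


Re = -2.7, Im = 10.5
arg = atan2(10.5, -2.7) = 104.4208 degrees

arg(z) = 104.4208 degrees


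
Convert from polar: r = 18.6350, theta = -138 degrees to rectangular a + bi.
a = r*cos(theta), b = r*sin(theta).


a = 18.6350*cos(-138°) = 18.6350*(-0.743145) = -13.8485
b = 18.6350*sin(-138°) = 18.6350*(-0.66913) = -12.4692

-13.8485 - 12.4692i


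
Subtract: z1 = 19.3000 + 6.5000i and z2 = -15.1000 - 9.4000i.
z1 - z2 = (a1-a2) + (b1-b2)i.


Real: 19.3 + 15.1 = 34.4
Imag: 6.5 + 9.4 = 15.9

34.4000 + 15.9000i


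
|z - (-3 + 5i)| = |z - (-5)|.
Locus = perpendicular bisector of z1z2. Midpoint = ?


Equal distances means the locus is the perpendicular bisector of z1 and z2.
Midpoint = ((-3+(-5))/2, (5+0)/2) = (-4.0000, 2.5000)

Perpendicular bisector through (-4.0000, 2.5000)


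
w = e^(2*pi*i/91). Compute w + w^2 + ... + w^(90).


With w = e^(2*pi*i/91), all 91 of the 91th roots of unity w^0 = 1, w, ..., w^(90) sum to 0: 1 + w + ... + w^(90) = (1 - w^91)/(1 - w) = 0 since w^91 = 1, w ≠ 1.
Removing the root 1: w + w^2 + ... + w^(90) = 0 - 1 = -1

Sum = -1


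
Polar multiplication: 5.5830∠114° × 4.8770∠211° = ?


r = 5.5830 * 4.8770 = 27.2283
theta = 114° + 211° = 325° = 325° (mod 360)

27.2283 cis(325°)


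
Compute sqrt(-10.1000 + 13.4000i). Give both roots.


|z| = sqrt(102.01+179.56) = 16.7800
sqrt((|z|+a)/2) = sqrt((16.7800+(-10.1))/2) = sqrt(3.3400) = 1.8276
sqrt((|z|-a)/2) = sqrt((16.7800-(-10.1))/2) = sqrt(13.4400) = 3.6661

±(1.8276 + 3.6661i) i.e. 1.8276 + 3.6661i and -1.8276 - 3.6661i


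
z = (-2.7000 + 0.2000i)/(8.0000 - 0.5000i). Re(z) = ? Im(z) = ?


Multiply by conjugate: (-2.7000 + 0.2000i)(8.0000 + 0.5000i) / (8^2 + (-0.5)^2)
Numerator real = -2.7*8 + 0.2*(-0.5) = -21.7
Numerator imag = 0.2*8 - (-2.7)*(-0.5) = 0.25
Denominator = 64.25
Re(z) = -21.7/64.25 = -0.3377
Im(z) = 0.25/64.25 = 0.0039

Re(z) = -0.3377, Im(z) = 0.0039


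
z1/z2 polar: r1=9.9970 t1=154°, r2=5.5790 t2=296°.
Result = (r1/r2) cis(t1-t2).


r = 9.9970 / 5.5790 = 1.7919
theta = 154° - 296° = -142° = 218° (mod 360)

1.7919 cis(218°)


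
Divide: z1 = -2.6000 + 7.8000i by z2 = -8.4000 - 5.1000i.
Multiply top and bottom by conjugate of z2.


Conjugate of z2 = -8.4000 + 5.1000i
Numerator: (-2.6000 + 7.8000i)(-8.4000 + 5.1000i) = -17.9400 - 78.7800i
Denominator: (-8.4)^2 + (-5.1)^2 = 96.57
Result = (-17.9400 - 78.7800i)/96.57

-0.1858 - 0.8158i


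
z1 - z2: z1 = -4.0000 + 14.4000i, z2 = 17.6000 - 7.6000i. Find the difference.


Real: -4 - 17.6 = -21.6
Imag: 14.4 + 7.6 = 22

-21.6000 + 22.0000i


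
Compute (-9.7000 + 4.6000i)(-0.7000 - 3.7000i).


Real = -9.7*(-0.7) - 4.6*(-3.7) = 6.79 - (-17.02) = 23.81
Imag = -9.7*(-3.7) - (0.7)*4.6 = 35.89 - (3.22) = 32.67

23.8100 + 32.6700i


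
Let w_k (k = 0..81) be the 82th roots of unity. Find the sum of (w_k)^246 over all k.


The roots are w_k = w^k with w = e^(2*pi*i/82), and (w^k)^246 = (w^246)^k.
So S = 1 + u + u^2 + ... + u^(81) with u = w^246.
246 = 3*82 + 0, so 246 is a multiple of 82 and u = (w^82)^3 = 1.
Every one of the 82 terms equals 1: S = 82

S = 82
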